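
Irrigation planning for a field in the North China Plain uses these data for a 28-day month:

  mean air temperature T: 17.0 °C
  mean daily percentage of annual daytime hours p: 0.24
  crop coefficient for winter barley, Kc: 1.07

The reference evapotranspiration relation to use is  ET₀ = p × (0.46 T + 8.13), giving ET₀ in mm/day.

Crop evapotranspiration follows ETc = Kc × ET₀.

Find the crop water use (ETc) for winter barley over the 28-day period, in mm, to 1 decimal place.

114.7 mm

ET₀ = 0.24 × (0.46 × 17.0 + 8.13) = 0.24 × 15.950 = 3.8280 mm/d
ETc = Kc × ET₀ = 1.07 × 3.8280 = 4.0960 mm/d
Over 28 days: 4.0960 × 28 = 114.688 mm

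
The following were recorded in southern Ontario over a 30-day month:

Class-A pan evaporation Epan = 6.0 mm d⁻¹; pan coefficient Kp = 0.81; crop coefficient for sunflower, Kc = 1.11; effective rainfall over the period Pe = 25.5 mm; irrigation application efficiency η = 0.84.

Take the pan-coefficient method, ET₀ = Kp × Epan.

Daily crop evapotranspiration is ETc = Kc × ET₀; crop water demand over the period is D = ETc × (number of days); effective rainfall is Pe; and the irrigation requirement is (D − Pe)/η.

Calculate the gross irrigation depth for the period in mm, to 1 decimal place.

ET₀ = 0.81 × 6.0 = 4.8600 mm/d
ETc = Kc × ET₀ = 1.11 × 4.8600 = 5.3946 mm/d
Crop demand D = ETc × 30 d = 5.3946 × 30 = 161.838 mm
D − Pe = 161.838 − 25.5 = 136.338 mm
Gross irrigation = 136.338 / 0.84 = 162.307 mm

162.3 mm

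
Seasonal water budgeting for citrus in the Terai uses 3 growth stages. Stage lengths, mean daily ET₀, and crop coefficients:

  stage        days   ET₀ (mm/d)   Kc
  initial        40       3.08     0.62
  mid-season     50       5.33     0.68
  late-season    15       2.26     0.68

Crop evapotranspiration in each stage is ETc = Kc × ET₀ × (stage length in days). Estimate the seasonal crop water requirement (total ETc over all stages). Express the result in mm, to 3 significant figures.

281 mm

initial: 0.62 × 3.08 × 40 = 76.38 mm
mid-season: 0.68 × 5.33 × 50 = 181.22 mm
late-season: 0.68 × 2.26 × 15 = 23.05 mm
Seasonal total = 280.65 mm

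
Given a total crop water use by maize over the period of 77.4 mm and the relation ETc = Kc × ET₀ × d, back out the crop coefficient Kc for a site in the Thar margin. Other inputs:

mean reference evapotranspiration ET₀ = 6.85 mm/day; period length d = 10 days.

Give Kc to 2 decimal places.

ETc = Kc × ET₀ × d  ⇒  Kc = ETc / (ET₀ × d)
Kc = 77.4 / (6.85 × 10) = 77.4 / 68.50 = 1.1299

1.13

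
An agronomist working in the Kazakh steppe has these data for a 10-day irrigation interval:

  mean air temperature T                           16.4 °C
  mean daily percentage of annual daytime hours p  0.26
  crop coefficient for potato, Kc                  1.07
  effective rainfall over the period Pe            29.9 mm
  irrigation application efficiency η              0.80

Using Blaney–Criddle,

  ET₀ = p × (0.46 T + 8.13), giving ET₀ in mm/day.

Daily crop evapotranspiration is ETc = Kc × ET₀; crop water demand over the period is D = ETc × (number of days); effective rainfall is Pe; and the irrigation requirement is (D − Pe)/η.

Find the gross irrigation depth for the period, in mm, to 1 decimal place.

17.1 mm

ET₀ = 0.26 × (0.46 × 16.4 + 8.13) = 0.26 × 15.674 = 4.0752 mm/d
ETc = Kc × ET₀ = 1.07 × 4.0752 = 4.3605 mm/d
Crop demand D = ETc × 10 d = 4.3605 × 10 = 43.605 mm
D − Pe = 43.605 − 29.9 = 13.705 mm
Gross irrigation = 13.705 / 0.80 = 17.131 mm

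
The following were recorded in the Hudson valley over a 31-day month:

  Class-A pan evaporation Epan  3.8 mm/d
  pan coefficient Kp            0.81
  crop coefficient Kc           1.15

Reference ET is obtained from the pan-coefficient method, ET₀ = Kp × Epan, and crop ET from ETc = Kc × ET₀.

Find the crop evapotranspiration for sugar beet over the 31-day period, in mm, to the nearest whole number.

110 mm

ET₀ = 0.81 × 3.8 = 3.0780 mm/d
ETc = Kc × ET₀ = 1.15 × 3.0780 = 3.5397 mm/d
Over 31 days: 3.5397 × 31 = 109.731 mm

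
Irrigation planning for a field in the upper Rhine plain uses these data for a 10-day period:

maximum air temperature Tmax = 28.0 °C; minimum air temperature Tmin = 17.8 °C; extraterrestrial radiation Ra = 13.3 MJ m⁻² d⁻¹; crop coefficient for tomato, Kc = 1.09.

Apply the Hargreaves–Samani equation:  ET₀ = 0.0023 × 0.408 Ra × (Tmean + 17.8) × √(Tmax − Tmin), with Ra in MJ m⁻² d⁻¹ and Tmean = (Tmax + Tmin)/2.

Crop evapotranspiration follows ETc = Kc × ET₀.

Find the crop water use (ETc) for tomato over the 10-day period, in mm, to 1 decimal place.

Tmean = (28.0 + 17.8)/2 = 22.90 °C
0.408 Ra = 0.408 × 13.3 = 5.4264 mm/d equivalent
ET₀ = 0.0023 × 5.4264 × (22.90 + 17.8) × √10.2 = 0.0023 × 5.4264 × 40.70 × 3.1937 = 1.6223 mm/d
ETc = Kc × ET₀ = 1.09 × 1.6223 = 1.7683 mm/d
Over 10 days: 1.7683 × 10 = 17.683 mm

17.7 mm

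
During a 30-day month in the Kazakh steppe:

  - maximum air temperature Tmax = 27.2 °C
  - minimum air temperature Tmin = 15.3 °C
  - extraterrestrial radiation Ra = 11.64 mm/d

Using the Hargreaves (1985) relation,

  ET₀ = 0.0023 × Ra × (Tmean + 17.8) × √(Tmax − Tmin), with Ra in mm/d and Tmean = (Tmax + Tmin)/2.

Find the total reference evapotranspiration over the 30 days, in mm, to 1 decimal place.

Tmean = (27.2 + 15.3)/2 = 21.25 °C
ET₀ = 0.0023 × 11.64 × (21.25 + 17.8) × √11.9 = 0.0023 × 11.64 × 39.05 × 3.4496 = 3.6064 mm/d
Over 30 days: 3.6064 × 30 = 108.192 mm

108.2 mm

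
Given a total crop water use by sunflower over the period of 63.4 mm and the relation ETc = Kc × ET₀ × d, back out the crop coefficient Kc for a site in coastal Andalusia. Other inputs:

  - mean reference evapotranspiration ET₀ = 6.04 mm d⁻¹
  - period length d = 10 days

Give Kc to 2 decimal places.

1.05

ETc = Kc × ET₀ × d  ⇒  Kc = ETc / (ET₀ × d)
Kc = 63.4 / (6.04 × 10) = 63.4 / 60.40 = 1.0497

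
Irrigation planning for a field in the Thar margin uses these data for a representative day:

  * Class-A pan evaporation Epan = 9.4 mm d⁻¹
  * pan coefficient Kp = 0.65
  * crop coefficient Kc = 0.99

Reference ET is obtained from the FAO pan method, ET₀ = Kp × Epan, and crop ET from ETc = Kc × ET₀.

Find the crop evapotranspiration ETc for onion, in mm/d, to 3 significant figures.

6.05 mm/d

ET₀ = 0.65 × 9.4 = 6.1100 mm/d
ETc = Kc × ET₀ = 0.99 × 6.1100 = 6.0489 mm/d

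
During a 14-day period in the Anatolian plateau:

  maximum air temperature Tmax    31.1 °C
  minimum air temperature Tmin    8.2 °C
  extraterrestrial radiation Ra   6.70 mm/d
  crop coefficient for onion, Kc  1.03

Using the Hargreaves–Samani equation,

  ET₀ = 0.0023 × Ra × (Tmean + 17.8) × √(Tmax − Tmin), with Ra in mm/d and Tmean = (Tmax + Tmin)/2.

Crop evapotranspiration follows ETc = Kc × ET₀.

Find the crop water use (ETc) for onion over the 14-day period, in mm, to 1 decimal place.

Tmean = (31.1 + 8.2)/2 = 19.65 °C
ET₀ = 0.0023 × 6.70 × (19.65 + 17.8) × √22.9 = 0.0023 × 6.70 × 37.45 × 4.7854 = 2.7617 mm/d
ETc = Kc × ET₀ = 1.03 × 2.7617 = 2.8446 mm/d
Over 14 days: 2.8446 × 14 = 39.824 mm

39.8 mm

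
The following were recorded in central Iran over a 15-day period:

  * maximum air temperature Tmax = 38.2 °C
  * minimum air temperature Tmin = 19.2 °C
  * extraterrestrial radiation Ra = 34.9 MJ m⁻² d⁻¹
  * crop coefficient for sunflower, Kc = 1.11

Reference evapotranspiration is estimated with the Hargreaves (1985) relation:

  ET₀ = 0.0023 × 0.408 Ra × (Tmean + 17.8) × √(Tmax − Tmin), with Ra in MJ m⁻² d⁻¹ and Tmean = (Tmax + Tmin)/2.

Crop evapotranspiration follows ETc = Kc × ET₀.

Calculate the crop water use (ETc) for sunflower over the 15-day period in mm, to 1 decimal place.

Tmean = (38.2 + 19.2)/2 = 28.70 °C
0.408 Ra = 0.408 × 34.9 = 14.2392 mm/d equivalent
ET₀ = 0.0023 × 14.2392 × (28.70 + 17.8) × √19.0 = 0.0023 × 14.2392 × 46.50 × 4.3589 = 6.6381 mm/d
ETc = Kc × ET₀ = 1.11 × 6.6381 = 7.3683 mm/d
Over 15 days: 7.3683 × 15 = 110.525 mm

110.5 mm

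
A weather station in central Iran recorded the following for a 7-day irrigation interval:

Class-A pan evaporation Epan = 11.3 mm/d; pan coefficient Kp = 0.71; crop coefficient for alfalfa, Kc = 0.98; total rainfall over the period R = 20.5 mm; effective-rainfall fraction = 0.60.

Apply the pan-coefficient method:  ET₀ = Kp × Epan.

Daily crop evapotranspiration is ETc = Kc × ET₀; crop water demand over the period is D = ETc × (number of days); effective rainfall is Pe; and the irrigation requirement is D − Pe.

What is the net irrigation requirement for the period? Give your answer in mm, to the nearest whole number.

ET₀ = 0.71 × 11.3 = 8.0230 mm/d
ETc = Kc × ET₀ = 0.98 × 8.0230 = 7.8625 mm/d
Crop demand D = ETc × 7 d = 7.8625 × 7 = 55.038 mm
Pe = 0.60 × 20.5 = 12.300 mm
D − Pe = 55.038 − 12.300 = 42.738 mm

43 mm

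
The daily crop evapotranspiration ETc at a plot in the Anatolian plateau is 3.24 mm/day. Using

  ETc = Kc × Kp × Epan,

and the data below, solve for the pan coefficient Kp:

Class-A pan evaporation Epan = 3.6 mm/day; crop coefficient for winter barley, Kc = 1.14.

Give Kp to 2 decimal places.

ETc = Kc × Kp × Epan  ⇒  Kp = ETc / (Kc × Epan)
Kp = 3.24 / (1.14 × 3.6) = 3.24 / 4.104 = 0.7895

0.79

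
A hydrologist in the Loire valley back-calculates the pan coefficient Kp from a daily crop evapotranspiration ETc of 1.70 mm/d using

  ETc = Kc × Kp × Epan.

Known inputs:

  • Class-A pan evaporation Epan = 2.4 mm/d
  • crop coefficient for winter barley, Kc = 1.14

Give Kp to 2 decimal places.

0.62

ETc = Kc × Kp × Epan  ⇒  Kp = ETc / (Kc × Epan)
Kp = 1.70 / (1.14 × 2.4) = 1.70 / 2.736 = 0.6213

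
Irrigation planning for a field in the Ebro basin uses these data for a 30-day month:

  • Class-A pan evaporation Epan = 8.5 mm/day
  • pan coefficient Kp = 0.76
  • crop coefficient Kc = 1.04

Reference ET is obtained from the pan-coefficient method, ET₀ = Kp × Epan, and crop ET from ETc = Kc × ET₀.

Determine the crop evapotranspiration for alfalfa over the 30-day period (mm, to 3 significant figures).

ET₀ = 0.76 × 8.5 = 6.4600 mm/d
ETc = Kc × ET₀ = 1.04 × 6.4600 = 6.7184 mm/d
Over 30 days: 6.7184 × 30 = 201.552 mm

202 mm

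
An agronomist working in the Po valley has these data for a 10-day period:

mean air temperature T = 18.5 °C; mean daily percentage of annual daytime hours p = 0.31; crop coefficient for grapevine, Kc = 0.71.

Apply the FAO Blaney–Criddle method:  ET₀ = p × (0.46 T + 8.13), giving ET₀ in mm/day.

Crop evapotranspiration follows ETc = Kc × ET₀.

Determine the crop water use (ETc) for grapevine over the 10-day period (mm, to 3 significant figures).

36.6 mm

ET₀ = 0.31 × (0.46 × 18.5 + 8.13) = 0.31 × 16.640 = 5.1584 mm/d
ETc = Kc × ET₀ = 0.71 × 5.1584 = 3.6625 mm/d
Over 10 days: 3.6625 × 10 = 36.625 mm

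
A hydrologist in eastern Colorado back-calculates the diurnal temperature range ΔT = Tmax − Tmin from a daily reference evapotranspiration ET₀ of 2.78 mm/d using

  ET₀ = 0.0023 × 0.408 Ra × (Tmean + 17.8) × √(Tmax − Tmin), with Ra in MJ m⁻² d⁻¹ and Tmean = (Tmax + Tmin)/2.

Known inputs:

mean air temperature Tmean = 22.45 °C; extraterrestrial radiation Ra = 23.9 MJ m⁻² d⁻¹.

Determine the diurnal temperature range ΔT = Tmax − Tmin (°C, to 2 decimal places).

9.48 °C

√ΔT = ET₀ / [0.0023 × 0.408 × Ra × (Tmean+17.8)] = 2.78 / (0.0023 × 9.7512 × 40.25) = 3.0796
ΔT = 3.0796² = 9.484 °C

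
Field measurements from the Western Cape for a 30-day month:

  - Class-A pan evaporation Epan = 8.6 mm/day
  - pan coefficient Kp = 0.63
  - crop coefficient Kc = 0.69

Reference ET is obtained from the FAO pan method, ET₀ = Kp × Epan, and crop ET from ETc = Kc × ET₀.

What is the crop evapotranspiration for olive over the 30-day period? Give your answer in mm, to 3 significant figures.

ET₀ = 0.63 × 8.6 = 5.4180 mm/d
ETc = Kc × ET₀ = 0.69 × 5.4180 = 3.7384 mm/d
Over 30 days: 3.7384 × 30 = 112.152 mm

112 mm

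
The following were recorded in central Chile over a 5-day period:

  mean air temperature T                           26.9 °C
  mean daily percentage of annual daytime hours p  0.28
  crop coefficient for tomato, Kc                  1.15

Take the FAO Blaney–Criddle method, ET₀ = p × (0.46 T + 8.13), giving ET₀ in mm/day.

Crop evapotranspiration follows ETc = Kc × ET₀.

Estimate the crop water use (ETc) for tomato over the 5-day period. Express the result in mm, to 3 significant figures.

ET₀ = 0.28 × (0.46 × 26.9 + 8.13) = 0.28 × 20.504 = 5.7411 mm/d
ETc = Kc × ET₀ = 1.15 × 5.7411 = 6.6023 mm/d
Over 5 days: 6.6023 × 5 = 33.012 mm

33.0 mm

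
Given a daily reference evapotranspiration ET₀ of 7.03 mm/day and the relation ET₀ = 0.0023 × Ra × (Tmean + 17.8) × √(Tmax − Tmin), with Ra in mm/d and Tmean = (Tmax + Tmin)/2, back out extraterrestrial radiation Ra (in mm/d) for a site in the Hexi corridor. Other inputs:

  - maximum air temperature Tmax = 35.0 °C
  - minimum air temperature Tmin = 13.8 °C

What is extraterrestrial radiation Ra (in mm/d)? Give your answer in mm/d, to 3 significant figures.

Tmean = 24.40 °C; √ΔT = 4.6043
Ra = ET₀ / [0.0023 × (Tmean+17.8) × √ΔT] = 7.03 / (0.0023 × 42.20 × 4.6043) = 15.731 mm/d

15.7 mm/d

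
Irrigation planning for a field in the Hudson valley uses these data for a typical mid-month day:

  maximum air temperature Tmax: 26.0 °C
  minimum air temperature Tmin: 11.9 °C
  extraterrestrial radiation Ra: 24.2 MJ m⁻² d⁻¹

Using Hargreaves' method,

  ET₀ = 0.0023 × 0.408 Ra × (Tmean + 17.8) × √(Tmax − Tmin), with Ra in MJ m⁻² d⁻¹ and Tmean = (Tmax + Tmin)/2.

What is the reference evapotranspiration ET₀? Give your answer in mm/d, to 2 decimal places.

Tmean = (26.0 + 11.9)/2 = 18.95 °C
0.408 Ra = 0.408 × 24.2 = 9.8736 mm/d equivalent
ET₀ = 0.0023 × 9.8736 × (18.95 + 17.8) × √14.1 = 0.0023 × 9.8736 × 36.75 × 3.7550 = 3.1338 mm/d

3.13 mm/d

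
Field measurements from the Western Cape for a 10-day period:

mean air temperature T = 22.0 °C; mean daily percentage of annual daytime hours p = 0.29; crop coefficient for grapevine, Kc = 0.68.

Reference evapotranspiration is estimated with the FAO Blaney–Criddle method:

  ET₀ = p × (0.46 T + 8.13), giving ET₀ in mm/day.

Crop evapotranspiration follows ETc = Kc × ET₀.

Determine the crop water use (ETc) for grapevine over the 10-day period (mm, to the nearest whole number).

ET₀ = 0.29 × (0.46 × 22.0 + 8.13) = 0.29 × 18.250 = 5.2925 mm/d
ETc = Kc × ET₀ = 0.68 × 5.2925 = 3.5989 mm/d
Over 10 days: 3.5989 × 10 = 35.989 mm

36 mm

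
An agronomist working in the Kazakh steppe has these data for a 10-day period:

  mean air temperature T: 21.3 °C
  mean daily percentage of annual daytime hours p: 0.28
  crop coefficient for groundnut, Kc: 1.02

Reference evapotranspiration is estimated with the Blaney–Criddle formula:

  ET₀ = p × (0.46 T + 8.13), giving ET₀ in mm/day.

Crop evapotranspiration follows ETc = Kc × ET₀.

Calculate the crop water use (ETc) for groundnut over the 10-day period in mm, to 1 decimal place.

51.2 mm

ET₀ = 0.28 × (0.46 × 21.3 + 8.13) = 0.28 × 17.928 = 5.0198 mm/d
ETc = Kc × ET₀ = 1.02 × 5.0198 = 5.1202 mm/d
Over 10 days: 5.1202 × 10 = 51.202 mm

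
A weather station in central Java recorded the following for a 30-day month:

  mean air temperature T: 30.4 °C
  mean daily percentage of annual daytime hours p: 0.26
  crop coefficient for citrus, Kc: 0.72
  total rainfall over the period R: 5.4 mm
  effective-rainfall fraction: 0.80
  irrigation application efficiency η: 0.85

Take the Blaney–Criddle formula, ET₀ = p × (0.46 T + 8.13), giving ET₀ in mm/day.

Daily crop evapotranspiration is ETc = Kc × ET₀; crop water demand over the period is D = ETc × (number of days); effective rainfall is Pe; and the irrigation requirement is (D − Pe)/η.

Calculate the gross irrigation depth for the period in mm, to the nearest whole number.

141 mm

ET₀ = 0.26 × (0.46 × 30.4 + 8.13) = 0.26 × 22.114 = 5.7496 mm/d
ETc = Kc × ET₀ = 0.72 × 5.7496 = 4.1397 mm/d
Crop demand D = ETc × 30 d = 4.1397 × 30 = 124.191 mm
Pe = 0.80 × 5.4 = 4.320 mm
D − Pe = 124.191 − 4.320 = 119.871 mm
Gross irrigation = 119.871 / 0.85 = 141.025 mm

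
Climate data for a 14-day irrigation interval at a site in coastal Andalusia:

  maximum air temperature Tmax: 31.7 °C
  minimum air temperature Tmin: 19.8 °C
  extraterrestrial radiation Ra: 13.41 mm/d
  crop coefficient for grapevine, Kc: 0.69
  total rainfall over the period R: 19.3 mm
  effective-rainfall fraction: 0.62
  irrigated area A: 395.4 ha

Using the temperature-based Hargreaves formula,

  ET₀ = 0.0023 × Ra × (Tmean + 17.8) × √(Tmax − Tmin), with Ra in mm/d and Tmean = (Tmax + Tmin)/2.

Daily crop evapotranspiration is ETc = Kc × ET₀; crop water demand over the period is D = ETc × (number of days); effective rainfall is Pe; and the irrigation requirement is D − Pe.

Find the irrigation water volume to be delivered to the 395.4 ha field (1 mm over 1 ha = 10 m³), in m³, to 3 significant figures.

130000 m³

Tmean = (31.7 + 19.8)/2 = 25.75 °C
ET₀ = 0.0023 × 13.41 × (25.75 + 17.8) × √11.9 = 0.0023 × 13.41 × 43.55 × 3.4496 = 4.6335 mm/d
ETc = Kc × ET₀ = 0.69 × 4.6335 = 3.1971 mm/d
Crop demand D = ETc × 14 d = 3.1971 × 14 = 44.759 mm
Pe = 0.62 × 19.3 = 11.966 mm
D − Pe = 44.759 − 11.966 = 32.793 mm
Volume = 32.793 mm × 395.4 ha × 10 = 129663.5 m³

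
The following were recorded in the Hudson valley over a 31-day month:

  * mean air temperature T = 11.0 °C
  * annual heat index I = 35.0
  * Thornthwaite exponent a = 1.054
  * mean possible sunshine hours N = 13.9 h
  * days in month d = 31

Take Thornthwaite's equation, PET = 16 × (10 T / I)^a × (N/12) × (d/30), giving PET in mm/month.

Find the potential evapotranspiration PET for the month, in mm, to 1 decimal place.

10T/I = 10 × 11.0 / 35.0 = 3.1429
(10T/I)^a = 3.1429^1.054 = 3.3434
Uncorrected PET = 16 × 3.3434 = 53.494 mm
Correction = (N/12)(d/30) = (13.9/12)(31/30) = 1.1969
PET = 53.494 × 1.1969 = 64.027 mm/month

64.0 mm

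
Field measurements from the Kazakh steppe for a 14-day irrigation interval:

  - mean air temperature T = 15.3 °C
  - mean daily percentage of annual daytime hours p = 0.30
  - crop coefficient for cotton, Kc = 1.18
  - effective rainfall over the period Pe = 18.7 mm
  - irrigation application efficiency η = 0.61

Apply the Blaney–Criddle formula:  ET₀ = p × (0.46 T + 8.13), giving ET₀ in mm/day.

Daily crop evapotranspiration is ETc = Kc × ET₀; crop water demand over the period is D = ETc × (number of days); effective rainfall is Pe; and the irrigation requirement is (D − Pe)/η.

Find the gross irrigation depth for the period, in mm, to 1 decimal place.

ET₀ = 0.30 × (0.46 × 15.3 + 8.13) = 0.30 × 15.168 = 4.5504 mm/d
ETc = Kc × ET₀ = 1.18 × 4.5504 = 5.3695 mm/d
Crop demand D = ETc × 14 d = 5.3695 × 14 = 75.173 mm
D − Pe = 75.173 − 18.7 = 56.473 mm
Gross irrigation = 56.473 / 0.61 = 92.579 mm

92.6 mm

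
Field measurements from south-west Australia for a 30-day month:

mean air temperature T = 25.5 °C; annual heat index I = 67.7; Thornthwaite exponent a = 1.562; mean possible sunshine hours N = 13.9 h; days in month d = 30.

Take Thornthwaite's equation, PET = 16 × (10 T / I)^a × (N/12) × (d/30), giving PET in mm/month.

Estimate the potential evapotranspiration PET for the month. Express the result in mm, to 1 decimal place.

147.1 mm

10T/I = 10 × 25.5 / 67.7 = 3.7666
(10T/I)^a = 3.7666^1.562 = 7.9366
Uncorrected PET = 16 × 7.9366 = 126.986 mm
Correction = (N/12)(d/30) = (13.9/12)(30/30) = 1.1583
PET = 126.986 × 1.1583 = 147.088 mm/month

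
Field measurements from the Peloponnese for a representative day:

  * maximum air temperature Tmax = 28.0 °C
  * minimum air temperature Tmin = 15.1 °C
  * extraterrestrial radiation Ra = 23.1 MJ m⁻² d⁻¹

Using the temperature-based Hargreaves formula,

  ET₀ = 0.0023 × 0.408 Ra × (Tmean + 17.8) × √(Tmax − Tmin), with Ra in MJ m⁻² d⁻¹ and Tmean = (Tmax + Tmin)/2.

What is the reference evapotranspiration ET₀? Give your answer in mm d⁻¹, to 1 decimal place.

Tmean = (28.0 + 15.1)/2 = 21.55 °C
0.408 Ra = 0.408 × 23.1 = 9.4248 mm/d equivalent
ET₀ = 0.0023 × 9.4248 × (21.55 + 17.8) × √12.9 = 0.0023 × 9.4248 × 39.35 × 3.5917 = 3.0637 mm/d

3.1 mm d⁻¹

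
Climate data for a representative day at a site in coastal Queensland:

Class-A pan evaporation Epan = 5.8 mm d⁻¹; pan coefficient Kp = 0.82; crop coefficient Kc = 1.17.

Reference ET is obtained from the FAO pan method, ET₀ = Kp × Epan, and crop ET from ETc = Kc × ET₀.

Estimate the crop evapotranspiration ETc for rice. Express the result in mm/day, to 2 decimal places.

ET₀ = 0.82 × 5.8 = 4.7560 mm/d
ETc = Kc × ET₀ = 1.17 × 4.7560 = 5.5645 mm/d

5.56 mm/day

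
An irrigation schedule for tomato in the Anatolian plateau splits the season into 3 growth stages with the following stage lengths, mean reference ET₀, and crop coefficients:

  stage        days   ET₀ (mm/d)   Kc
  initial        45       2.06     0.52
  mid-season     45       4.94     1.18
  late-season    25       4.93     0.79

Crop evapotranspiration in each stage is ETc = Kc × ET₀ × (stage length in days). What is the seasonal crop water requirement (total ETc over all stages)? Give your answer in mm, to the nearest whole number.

initial: 0.52 × 2.06 × 45 = 48.20 mm
mid-season: 1.18 × 4.94 × 45 = 262.31 mm
late-season: 0.79 × 4.93 × 25 = 97.37 mm
Seasonal total = 407.88 mm

408 mm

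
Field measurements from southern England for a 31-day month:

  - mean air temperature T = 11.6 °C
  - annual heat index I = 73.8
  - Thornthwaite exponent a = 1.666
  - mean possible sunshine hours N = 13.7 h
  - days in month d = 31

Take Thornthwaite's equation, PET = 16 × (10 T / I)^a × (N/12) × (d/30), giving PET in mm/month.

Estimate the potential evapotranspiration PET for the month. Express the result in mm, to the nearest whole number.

40 mm

10T/I = 10 × 11.6 / 73.8 = 1.5718
(10T/I)^a = 1.5718^1.666 = 2.1242
Uncorrected PET = 16 × 2.1242 = 33.987 mm
Correction = (N/12)(d/30) = (13.7/12)(31/30) = 1.1797
PET = 33.987 × 1.1797 = 40.094 mm/month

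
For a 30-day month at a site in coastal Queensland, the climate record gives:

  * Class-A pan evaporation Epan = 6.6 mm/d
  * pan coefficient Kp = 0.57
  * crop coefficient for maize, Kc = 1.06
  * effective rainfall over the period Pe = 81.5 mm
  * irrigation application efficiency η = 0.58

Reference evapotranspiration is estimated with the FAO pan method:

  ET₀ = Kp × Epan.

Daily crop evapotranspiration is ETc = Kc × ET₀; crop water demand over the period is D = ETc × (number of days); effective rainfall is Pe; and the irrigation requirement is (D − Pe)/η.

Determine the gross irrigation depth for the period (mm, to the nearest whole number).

66 mm

ET₀ = 0.57 × 6.6 = 3.7620 mm/d
ETc = Kc × ET₀ = 1.06 × 3.7620 = 3.9877 mm/d
Crop demand D = ETc × 30 d = 3.9877 × 30 = 119.631 mm
D − Pe = 119.631 − 81.5 = 38.131 mm
Gross irrigation = 38.131 / 0.58 = 65.743 mm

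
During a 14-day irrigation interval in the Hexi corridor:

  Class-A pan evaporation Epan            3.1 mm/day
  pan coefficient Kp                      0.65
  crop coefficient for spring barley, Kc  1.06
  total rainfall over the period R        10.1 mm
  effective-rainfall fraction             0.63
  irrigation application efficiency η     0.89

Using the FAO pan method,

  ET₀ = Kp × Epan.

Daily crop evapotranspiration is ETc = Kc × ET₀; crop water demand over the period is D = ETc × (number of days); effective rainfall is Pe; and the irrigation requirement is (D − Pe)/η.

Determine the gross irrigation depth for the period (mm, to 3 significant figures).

26.4 mm

ET₀ = 0.65 × 3.1 = 2.0150 mm/d
ETc = Kc × ET₀ = 1.06 × 2.0150 = 2.1359 mm/d
Crop demand D = ETc × 14 d = 2.1359 × 14 = 29.903 mm
Pe = 0.63 × 10.1 = 6.363 mm
D − Pe = 29.903 − 6.363 = 23.540 mm
Gross irrigation = 23.540 / 0.89 = 26.449 mm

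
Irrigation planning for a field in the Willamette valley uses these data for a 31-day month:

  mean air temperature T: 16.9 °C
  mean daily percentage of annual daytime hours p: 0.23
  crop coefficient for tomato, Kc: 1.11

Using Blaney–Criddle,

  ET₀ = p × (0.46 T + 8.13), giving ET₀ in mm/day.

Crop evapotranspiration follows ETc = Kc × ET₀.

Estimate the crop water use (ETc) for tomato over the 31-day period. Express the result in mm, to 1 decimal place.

ET₀ = 0.23 × (0.46 × 16.9 + 8.13) = 0.23 × 15.904 = 3.6579 mm/d
ETc = Kc × ET₀ = 1.11 × 3.6579 = 4.0603 mm/d
Over 31 days: 4.0603 × 31 = 125.869 mm

125.9 mm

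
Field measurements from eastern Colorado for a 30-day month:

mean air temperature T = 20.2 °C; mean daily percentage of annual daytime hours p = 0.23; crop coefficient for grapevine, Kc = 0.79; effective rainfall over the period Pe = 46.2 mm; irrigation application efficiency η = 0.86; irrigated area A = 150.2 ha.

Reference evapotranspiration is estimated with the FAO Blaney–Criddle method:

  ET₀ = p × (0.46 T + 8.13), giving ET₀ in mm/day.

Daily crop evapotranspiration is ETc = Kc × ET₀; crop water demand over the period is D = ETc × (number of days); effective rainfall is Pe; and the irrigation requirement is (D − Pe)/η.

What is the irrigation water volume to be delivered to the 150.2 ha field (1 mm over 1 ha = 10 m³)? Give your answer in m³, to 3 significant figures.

85200 m³

ET₀ = 0.23 × (0.46 × 20.2 + 8.13) = 0.23 × 17.422 = 4.0071 mm/d
ETc = Kc × ET₀ = 0.79 × 4.0071 = 3.1656 mm/d
Crop demand D = ETc × 30 d = 3.1656 × 30 = 94.968 mm
D − Pe = 94.968 − 46.2 = 48.768 mm
Gross irrigation = 48.768 / 0.86 = 56.707 mm
Volume = 56.707 mm × 150.2 ha × 10 = 85173.9 m³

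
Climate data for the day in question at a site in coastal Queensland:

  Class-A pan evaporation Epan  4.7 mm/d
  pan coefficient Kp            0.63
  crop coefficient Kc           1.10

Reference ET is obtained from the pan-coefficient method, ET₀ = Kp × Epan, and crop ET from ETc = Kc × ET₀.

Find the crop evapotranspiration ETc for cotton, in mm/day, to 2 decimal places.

3.26 mm/day

ET₀ = 0.63 × 4.7 = 2.9610 mm/d
ETc = Kc × ET₀ = 1.10 × 2.9610 = 3.2571 mm/d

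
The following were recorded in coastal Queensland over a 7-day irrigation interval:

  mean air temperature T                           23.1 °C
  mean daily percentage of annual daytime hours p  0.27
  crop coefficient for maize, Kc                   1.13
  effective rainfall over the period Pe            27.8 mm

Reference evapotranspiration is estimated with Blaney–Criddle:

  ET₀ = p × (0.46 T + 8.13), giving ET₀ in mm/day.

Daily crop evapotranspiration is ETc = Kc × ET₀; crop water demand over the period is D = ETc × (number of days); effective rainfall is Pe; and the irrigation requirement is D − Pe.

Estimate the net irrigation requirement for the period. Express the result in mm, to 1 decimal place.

12.3 mm

ET₀ = 0.27 × (0.46 × 23.1 + 8.13) = 0.27 × 18.756 = 5.0641 mm/d
ETc = Kc × ET₀ = 1.13 × 5.0641 = 5.7224 mm/d
Crop demand D = ETc × 7 d = 5.7224 × 7 = 40.057 mm
D − Pe = 40.057 − 27.8 = 12.257 mm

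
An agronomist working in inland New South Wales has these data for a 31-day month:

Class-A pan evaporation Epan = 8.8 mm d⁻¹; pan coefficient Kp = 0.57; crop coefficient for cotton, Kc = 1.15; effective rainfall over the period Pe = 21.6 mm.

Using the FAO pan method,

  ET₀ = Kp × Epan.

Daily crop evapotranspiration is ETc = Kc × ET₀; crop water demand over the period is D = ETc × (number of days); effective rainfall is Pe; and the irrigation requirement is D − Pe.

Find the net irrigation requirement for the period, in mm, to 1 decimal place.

ET₀ = 0.57 × 8.8 = 5.0160 mm/d
ETc = Kc × ET₀ = 1.15 × 5.0160 = 5.7684 mm/d
Crop demand D = ETc × 31 d = 5.7684 × 31 = 178.820 mm
D − Pe = 178.820 − 21.6 = 157.220 mm

157.2 mm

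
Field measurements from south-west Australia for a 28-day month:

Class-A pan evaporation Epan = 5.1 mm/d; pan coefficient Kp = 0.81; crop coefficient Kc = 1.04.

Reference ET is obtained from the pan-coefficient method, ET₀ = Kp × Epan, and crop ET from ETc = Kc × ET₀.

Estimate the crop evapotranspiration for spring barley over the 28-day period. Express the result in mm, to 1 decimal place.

ET₀ = 0.81 × 5.1 = 4.1310 mm/d
ETc = Kc × ET₀ = 1.04 × 4.1310 = 4.2962 mm/d
Over 28 days: 4.2962 × 28 = 120.294 mm

120.3 mm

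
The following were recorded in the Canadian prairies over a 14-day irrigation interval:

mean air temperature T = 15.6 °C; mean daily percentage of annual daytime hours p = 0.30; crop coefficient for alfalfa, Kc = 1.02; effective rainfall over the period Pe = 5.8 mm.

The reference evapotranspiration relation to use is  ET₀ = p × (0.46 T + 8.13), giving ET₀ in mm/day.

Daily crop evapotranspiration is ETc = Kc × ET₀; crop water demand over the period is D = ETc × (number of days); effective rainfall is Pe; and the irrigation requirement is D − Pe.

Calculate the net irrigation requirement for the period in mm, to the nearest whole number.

ET₀ = 0.30 × (0.46 × 15.6 + 8.13) = 0.30 × 15.306 = 4.5918 mm/d
ETc = Kc × ET₀ = 1.02 × 4.5918 = 4.6836 mm/d
Crop demand D = ETc × 14 d = 4.6836 × 14 = 65.570 mm
D − Pe = 65.570 − 5.8 = 59.770 mm

60 mm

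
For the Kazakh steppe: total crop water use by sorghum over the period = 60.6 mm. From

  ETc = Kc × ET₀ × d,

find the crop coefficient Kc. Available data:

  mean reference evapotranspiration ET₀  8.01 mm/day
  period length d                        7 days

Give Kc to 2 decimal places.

ETc = Kc × ET₀ × d  ⇒  Kc = ETc / (ET₀ × d)
Kc = 60.6 / (8.01 × 7) = 60.6 / 56.07 = 1.0808

1.08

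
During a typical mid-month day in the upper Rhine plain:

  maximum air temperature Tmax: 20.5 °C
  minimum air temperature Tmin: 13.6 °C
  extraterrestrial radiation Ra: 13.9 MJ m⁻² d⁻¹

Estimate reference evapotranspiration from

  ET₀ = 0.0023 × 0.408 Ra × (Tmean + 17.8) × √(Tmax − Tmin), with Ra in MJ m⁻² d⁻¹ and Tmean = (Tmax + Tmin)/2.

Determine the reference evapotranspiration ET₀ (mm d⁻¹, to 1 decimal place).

1.2 mm d⁻¹

Tmean = (20.5 + 13.6)/2 = 17.05 °C
0.408 Ra = 0.408 × 13.9 = 5.6712 mm/d equivalent
ET₀ = 0.0023 × 5.6712 × (17.05 + 17.8) × √6.9 = 0.0023 × 5.6712 × 34.85 × 2.6268 = 1.1941 mm/d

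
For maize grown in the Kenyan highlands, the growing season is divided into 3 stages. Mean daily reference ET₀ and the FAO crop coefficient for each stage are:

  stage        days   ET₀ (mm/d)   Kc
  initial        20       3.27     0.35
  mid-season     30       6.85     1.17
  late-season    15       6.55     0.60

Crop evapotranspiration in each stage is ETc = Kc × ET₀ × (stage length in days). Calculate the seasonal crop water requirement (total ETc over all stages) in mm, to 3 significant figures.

initial: 0.35 × 3.27 × 20 = 22.89 mm
mid-season: 1.17 × 6.85 × 30 = 240.44 mm
late-season: 0.60 × 6.55 × 15 = 58.95 mm
Seasonal total = 322.28 mm

322 mm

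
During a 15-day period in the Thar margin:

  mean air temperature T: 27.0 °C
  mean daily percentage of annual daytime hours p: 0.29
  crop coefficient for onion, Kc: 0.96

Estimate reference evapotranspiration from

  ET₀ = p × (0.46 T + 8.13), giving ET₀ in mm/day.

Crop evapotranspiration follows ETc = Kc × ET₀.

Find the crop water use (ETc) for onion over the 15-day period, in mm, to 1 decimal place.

ET₀ = 0.29 × (0.46 × 27.0 + 8.13) = 0.29 × 20.550 = 5.9595 mm/d
ETc = Kc × ET₀ = 0.96 × 5.9595 = 5.7211 mm/d
Over 15 days: 5.7211 × 15 = 85.817 mm

85.8 mm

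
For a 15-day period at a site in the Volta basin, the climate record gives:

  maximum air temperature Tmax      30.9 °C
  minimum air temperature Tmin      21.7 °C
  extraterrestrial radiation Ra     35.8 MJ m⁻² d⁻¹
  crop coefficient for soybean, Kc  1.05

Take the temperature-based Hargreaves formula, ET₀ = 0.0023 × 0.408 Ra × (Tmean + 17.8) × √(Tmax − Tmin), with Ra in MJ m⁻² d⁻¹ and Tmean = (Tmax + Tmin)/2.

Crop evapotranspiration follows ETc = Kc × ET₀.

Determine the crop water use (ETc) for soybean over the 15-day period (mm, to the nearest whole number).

71 mm

Tmean = (30.9 + 21.7)/2 = 26.30 °C
0.408 Ra = 0.408 × 35.8 = 14.6064 mm/d equivalent
ET₀ = 0.0023 × 14.6064 × (26.30 + 17.8) × √9.2 = 0.0023 × 14.6064 × 44.10 × 3.0332 = 4.4938 mm/d
ETc = Kc × ET₀ = 1.05 × 4.4938 = 4.7185 mm/d
Over 15 days: 4.7185 × 15 = 70.778 mm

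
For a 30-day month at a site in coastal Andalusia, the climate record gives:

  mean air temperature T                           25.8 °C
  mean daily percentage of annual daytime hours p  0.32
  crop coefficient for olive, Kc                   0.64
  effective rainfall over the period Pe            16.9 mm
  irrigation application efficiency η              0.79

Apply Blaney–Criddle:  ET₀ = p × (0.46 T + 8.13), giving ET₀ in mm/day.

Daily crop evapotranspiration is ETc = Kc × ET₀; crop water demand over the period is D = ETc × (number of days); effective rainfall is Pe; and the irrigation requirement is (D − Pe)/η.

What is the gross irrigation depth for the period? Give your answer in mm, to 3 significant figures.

ET₀ = 0.32 × (0.46 × 25.8 + 8.13) = 0.32 × 19.998 = 6.3994 mm/d
ETc = Kc × ET₀ = 0.64 × 6.3994 = 4.0956 mm/d
Crop demand D = ETc × 30 d = 4.0956 × 30 = 122.868 mm
D − Pe = 122.868 − 16.9 = 105.968 mm
Gross irrigation = 105.968 / 0.79 = 134.137 mm

134 mm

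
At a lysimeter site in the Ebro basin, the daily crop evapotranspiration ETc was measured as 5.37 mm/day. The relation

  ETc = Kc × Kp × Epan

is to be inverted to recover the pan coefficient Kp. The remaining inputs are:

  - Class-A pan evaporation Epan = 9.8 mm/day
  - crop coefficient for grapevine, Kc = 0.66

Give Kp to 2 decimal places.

ETc = Kc × Kp × Epan  ⇒  Kp = ETc / (Kc × Epan)
Kp = 5.37 / (0.66 × 9.8) = 5.37 / 6.468 = 0.8302

0.83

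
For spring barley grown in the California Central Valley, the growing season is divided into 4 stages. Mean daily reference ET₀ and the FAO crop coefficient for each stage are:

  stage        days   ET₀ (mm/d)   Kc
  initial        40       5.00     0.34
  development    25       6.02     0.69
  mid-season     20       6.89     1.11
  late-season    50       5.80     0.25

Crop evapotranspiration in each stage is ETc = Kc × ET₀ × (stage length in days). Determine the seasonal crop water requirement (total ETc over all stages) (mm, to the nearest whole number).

initial: 0.34 × 5.00 × 40 = 68.00 mm
development: 0.69 × 6.02 × 25 = 103.85 mm
mid-season: 1.11 × 6.89 × 20 = 152.96 mm
late-season: 0.25 × 5.80 × 50 = 72.50 mm
Seasonal total = 397.31 mm

397 mm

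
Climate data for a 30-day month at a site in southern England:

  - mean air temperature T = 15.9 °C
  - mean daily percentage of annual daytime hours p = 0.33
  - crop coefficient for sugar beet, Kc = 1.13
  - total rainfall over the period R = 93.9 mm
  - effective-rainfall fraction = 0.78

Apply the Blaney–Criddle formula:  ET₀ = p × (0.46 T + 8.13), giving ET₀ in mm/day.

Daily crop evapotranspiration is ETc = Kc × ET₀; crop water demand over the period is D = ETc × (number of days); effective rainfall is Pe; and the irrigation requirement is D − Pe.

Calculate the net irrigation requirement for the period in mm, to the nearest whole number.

100 mm

ET₀ = 0.33 × (0.46 × 15.9 + 8.13) = 0.33 × 15.444 = 5.0965 mm/d
ETc = Kc × ET₀ = 1.13 × 5.0965 = 5.7590 mm/d
Crop demand D = ETc × 30 d = 5.7590 × 30 = 172.770 mm
Pe = 0.78 × 93.9 = 73.242 mm
D − Pe = 172.770 − 73.242 = 99.528 mm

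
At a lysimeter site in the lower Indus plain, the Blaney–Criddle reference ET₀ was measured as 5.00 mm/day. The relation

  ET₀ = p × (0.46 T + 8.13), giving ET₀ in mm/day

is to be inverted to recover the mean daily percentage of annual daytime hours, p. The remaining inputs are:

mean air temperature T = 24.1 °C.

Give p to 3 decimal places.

0.260

p = ET₀ / (0.46 T + 8.13) = 5.00 / (0.46 × 24.1 + 8.13) = 5.00 / 19.216 = 0.2602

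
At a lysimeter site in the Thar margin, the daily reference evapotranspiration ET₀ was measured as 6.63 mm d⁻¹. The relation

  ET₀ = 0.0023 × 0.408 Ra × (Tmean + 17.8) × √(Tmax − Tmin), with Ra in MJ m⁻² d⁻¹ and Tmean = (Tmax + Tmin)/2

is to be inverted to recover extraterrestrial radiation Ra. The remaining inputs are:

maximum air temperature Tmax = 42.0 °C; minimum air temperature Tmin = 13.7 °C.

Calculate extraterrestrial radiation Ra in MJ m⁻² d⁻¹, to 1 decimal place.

Tmean = (42.0+13.7)/2 = 27.85 °C; ΔT = 28.3
Ra = ET₀ / [0.0023 × 0.408 × (Tmean+17.8) × √ΔT]
   = 6.63 / (0.0023 × 0.408 × 45.65 × 5.3198) = 29.093 MJ m⁻² d⁻¹

29.1 MJ m⁻² d⁻¹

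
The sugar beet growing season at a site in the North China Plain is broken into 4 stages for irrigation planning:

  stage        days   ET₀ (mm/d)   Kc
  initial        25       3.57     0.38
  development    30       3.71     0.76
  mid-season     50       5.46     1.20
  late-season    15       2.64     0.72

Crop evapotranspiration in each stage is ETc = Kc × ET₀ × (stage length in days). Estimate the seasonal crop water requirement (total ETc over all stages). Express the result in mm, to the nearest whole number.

475 mm

initial: 0.38 × 3.57 × 25 = 33.92 mm
development: 0.76 × 3.71 × 30 = 84.59 mm
mid-season: 1.20 × 5.46 × 50 = 327.60 mm
late-season: 0.72 × 2.64 × 15 = 28.51 mm
Seasonal total = 474.62 mm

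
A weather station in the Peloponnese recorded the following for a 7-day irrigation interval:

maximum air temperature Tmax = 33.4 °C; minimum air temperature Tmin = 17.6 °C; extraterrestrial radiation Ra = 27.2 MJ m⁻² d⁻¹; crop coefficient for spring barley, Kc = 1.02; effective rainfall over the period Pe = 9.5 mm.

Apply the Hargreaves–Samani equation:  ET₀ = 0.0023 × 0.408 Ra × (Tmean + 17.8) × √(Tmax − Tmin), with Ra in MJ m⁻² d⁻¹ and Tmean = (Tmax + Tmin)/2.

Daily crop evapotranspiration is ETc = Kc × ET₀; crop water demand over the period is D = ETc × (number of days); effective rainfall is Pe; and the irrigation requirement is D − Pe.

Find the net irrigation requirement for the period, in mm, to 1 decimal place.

Tmean = (33.4 + 17.6)/2 = 25.50 °C
0.408 Ra = 0.408 × 27.2 = 11.0976 mm/d equivalent
ET₀ = 0.0023 × 11.0976 × (25.50 + 17.8) × √15.8 = 0.0023 × 11.0976 × 43.30 × 3.9749 = 4.3931 mm/d
ETc = Kc × ET₀ = 1.02 × 4.3931 = 4.4810 mm/d
Crop demand D = ETc × 7 d = 4.4810 × 7 = 31.367 mm
D − Pe = 31.367 − 9.5 = 21.867 mm

21.9 mm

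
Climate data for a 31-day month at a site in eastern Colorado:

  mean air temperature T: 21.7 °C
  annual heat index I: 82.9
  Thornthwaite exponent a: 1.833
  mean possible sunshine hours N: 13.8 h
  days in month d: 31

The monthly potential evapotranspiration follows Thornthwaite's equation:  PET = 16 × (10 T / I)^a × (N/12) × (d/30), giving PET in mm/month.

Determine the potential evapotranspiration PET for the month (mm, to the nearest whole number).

111 mm

10T/I = 10 × 21.7 / 82.9 = 2.6176
(10T/I)^a = 2.6176^1.833 = 5.8347
Uncorrected PET = 16 × 5.8347 = 93.355 mm
Correction = (N/12)(d/30) = (13.8/12)(31/30) = 1.1883
PET = 93.355 × 1.1883 = 110.934 mm/month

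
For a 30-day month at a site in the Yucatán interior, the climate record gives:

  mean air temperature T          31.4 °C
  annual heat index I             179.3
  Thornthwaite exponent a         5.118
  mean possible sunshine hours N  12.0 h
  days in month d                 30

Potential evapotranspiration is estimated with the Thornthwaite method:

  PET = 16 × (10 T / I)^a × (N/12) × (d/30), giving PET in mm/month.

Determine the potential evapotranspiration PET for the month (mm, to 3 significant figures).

282 mm

10T/I = 10 × 31.4 / 179.3 = 1.7513
(10T/I)^a = 1.7513^5.118 = 17.6003
Uncorrected PET = 16 × 17.6003 = 281.605 mm
Correction = (N/12)(d/30) = (12.0/12)(30/30) = 1.0000
PET = 281.605 × 1.0000 = 281.605 mm/month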